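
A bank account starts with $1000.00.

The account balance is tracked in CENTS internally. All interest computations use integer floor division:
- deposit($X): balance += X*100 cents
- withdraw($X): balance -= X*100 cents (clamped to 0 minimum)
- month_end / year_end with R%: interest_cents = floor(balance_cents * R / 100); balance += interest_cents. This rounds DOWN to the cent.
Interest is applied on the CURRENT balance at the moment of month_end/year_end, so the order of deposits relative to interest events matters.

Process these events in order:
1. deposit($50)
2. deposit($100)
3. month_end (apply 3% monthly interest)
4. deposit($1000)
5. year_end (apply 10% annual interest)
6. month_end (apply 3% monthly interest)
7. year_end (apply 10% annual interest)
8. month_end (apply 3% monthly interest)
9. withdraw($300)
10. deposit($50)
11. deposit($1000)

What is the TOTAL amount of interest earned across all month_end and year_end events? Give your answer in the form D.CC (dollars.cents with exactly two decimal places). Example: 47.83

Answer: 654.20

Derivation:
After 1 (deposit($50)): balance=$1050.00 total_interest=$0.00
After 2 (deposit($100)): balance=$1150.00 total_interest=$0.00
After 3 (month_end (apply 3% monthly interest)): balance=$1184.50 total_interest=$34.50
After 4 (deposit($1000)): balance=$2184.50 total_interest=$34.50
After 5 (year_end (apply 10% annual interest)): balance=$2402.95 total_interest=$252.95
After 6 (month_end (apply 3% monthly interest)): balance=$2475.03 total_interest=$325.03
After 7 (year_end (apply 10% annual interest)): balance=$2722.53 total_interest=$572.53
After 8 (month_end (apply 3% monthly interest)): balance=$2804.20 total_interest=$654.20
After 9 (withdraw($300)): balance=$2504.20 total_interest=$654.20
After 10 (deposit($50)): balance=$2554.20 total_interest=$654.20
After 11 (deposit($1000)): balance=$3554.20 total_interest=$654.20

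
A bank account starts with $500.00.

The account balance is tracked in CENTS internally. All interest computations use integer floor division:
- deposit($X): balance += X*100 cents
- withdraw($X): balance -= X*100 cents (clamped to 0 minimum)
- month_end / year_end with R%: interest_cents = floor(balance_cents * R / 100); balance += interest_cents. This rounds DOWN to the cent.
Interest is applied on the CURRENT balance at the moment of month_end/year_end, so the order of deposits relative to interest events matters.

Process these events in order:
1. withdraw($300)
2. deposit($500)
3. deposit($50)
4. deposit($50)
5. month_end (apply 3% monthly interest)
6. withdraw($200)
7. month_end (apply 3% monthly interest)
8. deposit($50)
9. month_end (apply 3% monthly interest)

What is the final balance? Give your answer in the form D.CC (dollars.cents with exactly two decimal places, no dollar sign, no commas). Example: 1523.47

After 1 (withdraw($300)): balance=$200.00 total_interest=$0.00
After 2 (deposit($500)): balance=$700.00 total_interest=$0.00
After 3 (deposit($50)): balance=$750.00 total_interest=$0.00
After 4 (deposit($50)): balance=$800.00 total_interest=$0.00
After 5 (month_end (apply 3% monthly interest)): balance=$824.00 total_interest=$24.00
After 6 (withdraw($200)): balance=$624.00 total_interest=$24.00
After 7 (month_end (apply 3% monthly interest)): balance=$642.72 total_interest=$42.72
After 8 (deposit($50)): balance=$692.72 total_interest=$42.72
After 9 (month_end (apply 3% monthly interest)): balance=$713.50 total_interest=$63.50

Answer: 713.50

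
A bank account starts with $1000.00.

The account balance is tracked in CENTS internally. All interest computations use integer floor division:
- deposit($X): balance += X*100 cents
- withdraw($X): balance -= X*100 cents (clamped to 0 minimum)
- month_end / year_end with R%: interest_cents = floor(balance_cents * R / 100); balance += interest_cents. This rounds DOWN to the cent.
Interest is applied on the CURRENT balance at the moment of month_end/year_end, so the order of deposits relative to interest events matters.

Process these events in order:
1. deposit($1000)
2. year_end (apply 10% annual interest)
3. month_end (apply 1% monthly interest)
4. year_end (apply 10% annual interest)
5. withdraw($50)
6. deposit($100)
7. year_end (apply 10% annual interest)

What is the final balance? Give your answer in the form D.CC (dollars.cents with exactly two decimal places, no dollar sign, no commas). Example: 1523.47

Answer: 2743.62

Derivation:
After 1 (deposit($1000)): balance=$2000.00 total_interest=$0.00
After 2 (year_end (apply 10% annual interest)): balance=$2200.00 total_interest=$200.00
After 3 (month_end (apply 1% monthly interest)): balance=$2222.00 total_interest=$222.00
After 4 (year_end (apply 10% annual interest)): balance=$2444.20 total_interest=$444.20
After 5 (withdraw($50)): balance=$2394.20 total_interest=$444.20
After 6 (deposit($100)): balance=$2494.20 total_interest=$444.20
After 7 (year_end (apply 10% annual interest)): balance=$2743.62 total_interest=$693.62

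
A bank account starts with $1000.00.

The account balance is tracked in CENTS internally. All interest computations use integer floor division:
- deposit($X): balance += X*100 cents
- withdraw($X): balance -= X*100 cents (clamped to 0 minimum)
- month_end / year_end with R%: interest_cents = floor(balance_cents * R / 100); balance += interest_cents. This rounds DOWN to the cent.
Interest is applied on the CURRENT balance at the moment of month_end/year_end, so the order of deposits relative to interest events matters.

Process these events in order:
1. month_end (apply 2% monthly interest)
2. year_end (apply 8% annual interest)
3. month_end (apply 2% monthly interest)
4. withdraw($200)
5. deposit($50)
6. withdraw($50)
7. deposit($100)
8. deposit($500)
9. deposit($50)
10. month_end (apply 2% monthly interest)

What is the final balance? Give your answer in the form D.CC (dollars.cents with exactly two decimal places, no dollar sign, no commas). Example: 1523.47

Answer: 1605.10

Derivation:
After 1 (month_end (apply 2% monthly interest)): balance=$1020.00 total_interest=$20.00
After 2 (year_end (apply 8% annual interest)): balance=$1101.60 total_interest=$101.60
After 3 (month_end (apply 2% monthly interest)): balance=$1123.63 total_interest=$123.63
After 4 (withdraw($200)): balance=$923.63 total_interest=$123.63
After 5 (deposit($50)): balance=$973.63 total_interest=$123.63
After 6 (withdraw($50)): balance=$923.63 total_interest=$123.63
After 7 (deposit($100)): balance=$1023.63 total_interest=$123.63
After 8 (deposit($500)): balance=$1523.63 total_interest=$123.63
After 9 (deposit($50)): balance=$1573.63 total_interest=$123.63
After 10 (month_end (apply 2% monthly interest)): balance=$1605.10 total_interest=$155.10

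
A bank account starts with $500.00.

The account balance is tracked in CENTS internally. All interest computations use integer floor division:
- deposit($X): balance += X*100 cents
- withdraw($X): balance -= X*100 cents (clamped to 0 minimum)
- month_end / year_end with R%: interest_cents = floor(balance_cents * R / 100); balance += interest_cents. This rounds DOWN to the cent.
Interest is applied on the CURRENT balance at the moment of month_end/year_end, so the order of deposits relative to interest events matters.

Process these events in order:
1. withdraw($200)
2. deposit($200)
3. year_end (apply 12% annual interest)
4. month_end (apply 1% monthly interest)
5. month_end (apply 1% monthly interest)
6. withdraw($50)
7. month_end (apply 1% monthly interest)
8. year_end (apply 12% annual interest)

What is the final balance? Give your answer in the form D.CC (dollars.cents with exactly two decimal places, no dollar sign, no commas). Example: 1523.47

After 1 (withdraw($200)): balance=$300.00 total_interest=$0.00
After 2 (deposit($200)): balance=$500.00 total_interest=$0.00
After 3 (year_end (apply 12% annual interest)): balance=$560.00 total_interest=$60.00
After 4 (month_end (apply 1% monthly interest)): balance=$565.60 total_interest=$65.60
After 5 (month_end (apply 1% monthly interest)): balance=$571.25 total_interest=$71.25
After 6 (withdraw($50)): balance=$521.25 total_interest=$71.25
After 7 (month_end (apply 1% monthly interest)): balance=$526.46 total_interest=$76.46
After 8 (year_end (apply 12% annual interest)): balance=$589.63 total_interest=$139.63

Answer: 589.63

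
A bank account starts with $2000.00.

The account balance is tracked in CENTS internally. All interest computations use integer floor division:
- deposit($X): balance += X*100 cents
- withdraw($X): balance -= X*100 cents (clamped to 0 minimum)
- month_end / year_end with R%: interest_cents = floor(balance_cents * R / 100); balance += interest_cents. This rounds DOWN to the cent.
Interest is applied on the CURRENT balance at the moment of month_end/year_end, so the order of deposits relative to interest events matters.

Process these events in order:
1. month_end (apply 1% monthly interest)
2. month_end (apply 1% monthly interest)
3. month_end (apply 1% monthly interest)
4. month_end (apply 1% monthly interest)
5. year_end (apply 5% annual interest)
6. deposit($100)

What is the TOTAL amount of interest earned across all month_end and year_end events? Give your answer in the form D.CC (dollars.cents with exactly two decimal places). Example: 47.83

After 1 (month_end (apply 1% monthly interest)): balance=$2020.00 total_interest=$20.00
After 2 (month_end (apply 1% monthly interest)): balance=$2040.20 total_interest=$40.20
After 3 (month_end (apply 1% monthly interest)): balance=$2060.60 total_interest=$60.60
After 4 (month_end (apply 1% monthly interest)): balance=$2081.20 total_interest=$81.20
After 5 (year_end (apply 5% annual interest)): balance=$2185.26 total_interest=$185.26
After 6 (deposit($100)): balance=$2285.26 total_interest=$185.26

Answer: 185.26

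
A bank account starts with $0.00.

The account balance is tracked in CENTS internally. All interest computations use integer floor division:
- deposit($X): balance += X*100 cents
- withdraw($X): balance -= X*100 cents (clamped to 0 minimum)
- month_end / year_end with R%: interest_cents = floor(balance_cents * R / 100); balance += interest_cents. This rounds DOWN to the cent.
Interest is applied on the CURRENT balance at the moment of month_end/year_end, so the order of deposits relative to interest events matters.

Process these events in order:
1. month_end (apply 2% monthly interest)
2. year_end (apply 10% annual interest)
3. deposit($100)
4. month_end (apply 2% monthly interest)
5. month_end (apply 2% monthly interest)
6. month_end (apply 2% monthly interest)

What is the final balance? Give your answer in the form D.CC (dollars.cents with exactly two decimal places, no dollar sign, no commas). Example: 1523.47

Answer: 106.12

Derivation:
After 1 (month_end (apply 2% monthly interest)): balance=$0.00 total_interest=$0.00
After 2 (year_end (apply 10% annual interest)): balance=$0.00 total_interest=$0.00
After 3 (deposit($100)): balance=$100.00 total_interest=$0.00
After 4 (month_end (apply 2% monthly interest)): balance=$102.00 total_interest=$2.00
After 5 (month_end (apply 2% monthly interest)): balance=$104.04 total_interest=$4.04
After 6 (month_end (apply 2% monthly interest)): balance=$106.12 total_interest=$6.12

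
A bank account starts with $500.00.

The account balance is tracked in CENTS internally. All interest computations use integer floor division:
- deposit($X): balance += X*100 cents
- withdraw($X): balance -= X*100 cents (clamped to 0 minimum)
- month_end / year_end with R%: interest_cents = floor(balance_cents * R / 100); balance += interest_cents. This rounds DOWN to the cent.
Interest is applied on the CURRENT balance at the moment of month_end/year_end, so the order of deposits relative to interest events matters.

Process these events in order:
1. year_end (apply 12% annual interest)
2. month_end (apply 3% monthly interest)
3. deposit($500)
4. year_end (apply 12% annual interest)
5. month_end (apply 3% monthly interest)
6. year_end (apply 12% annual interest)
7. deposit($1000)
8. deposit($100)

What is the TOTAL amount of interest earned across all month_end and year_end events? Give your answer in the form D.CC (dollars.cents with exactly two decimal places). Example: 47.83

Answer: 391.25

Derivation:
After 1 (year_end (apply 12% annual interest)): balance=$560.00 total_interest=$60.00
After 2 (month_end (apply 3% monthly interest)): balance=$576.80 total_interest=$76.80
After 3 (deposit($500)): balance=$1076.80 total_interest=$76.80
After 4 (year_end (apply 12% annual interest)): balance=$1206.01 total_interest=$206.01
After 5 (month_end (apply 3% monthly interest)): balance=$1242.19 total_interest=$242.19
After 6 (year_end (apply 12% annual interest)): balance=$1391.25 total_interest=$391.25
After 7 (deposit($1000)): balance=$2391.25 total_interest=$391.25
After 8 (deposit($100)): balance=$2491.25 total_interest=$391.25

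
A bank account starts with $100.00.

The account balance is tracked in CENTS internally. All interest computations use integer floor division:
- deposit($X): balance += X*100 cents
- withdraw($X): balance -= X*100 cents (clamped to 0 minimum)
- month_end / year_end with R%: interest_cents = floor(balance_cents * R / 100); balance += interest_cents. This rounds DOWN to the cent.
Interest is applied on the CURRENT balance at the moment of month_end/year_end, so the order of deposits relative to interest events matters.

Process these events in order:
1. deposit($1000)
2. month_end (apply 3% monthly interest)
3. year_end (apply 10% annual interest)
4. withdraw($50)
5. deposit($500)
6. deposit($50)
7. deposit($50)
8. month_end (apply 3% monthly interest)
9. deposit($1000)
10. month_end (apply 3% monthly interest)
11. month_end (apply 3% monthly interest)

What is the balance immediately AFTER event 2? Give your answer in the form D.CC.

Answer: 1133.00

Derivation:
After 1 (deposit($1000)): balance=$1100.00 total_interest=$0.00
After 2 (month_end (apply 3% monthly interest)): balance=$1133.00 total_interest=$33.00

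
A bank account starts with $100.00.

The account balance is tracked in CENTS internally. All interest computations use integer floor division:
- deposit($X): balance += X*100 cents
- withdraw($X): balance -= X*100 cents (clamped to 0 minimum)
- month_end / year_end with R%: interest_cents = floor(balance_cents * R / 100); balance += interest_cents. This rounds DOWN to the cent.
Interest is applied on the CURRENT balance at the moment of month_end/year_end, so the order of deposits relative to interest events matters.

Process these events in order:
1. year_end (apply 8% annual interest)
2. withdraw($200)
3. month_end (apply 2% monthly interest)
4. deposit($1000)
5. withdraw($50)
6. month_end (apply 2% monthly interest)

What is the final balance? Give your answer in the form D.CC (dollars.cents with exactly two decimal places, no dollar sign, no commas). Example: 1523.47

Answer: 969.00

Derivation:
After 1 (year_end (apply 8% annual interest)): balance=$108.00 total_interest=$8.00
After 2 (withdraw($200)): balance=$0.00 total_interest=$8.00
After 3 (month_end (apply 2% monthly interest)): balance=$0.00 total_interest=$8.00
After 4 (deposit($1000)): balance=$1000.00 total_interest=$8.00
After 5 (withdraw($50)): balance=$950.00 total_interest=$8.00
After 6 (month_end (apply 2% monthly interest)): balance=$969.00 total_interest=$27.00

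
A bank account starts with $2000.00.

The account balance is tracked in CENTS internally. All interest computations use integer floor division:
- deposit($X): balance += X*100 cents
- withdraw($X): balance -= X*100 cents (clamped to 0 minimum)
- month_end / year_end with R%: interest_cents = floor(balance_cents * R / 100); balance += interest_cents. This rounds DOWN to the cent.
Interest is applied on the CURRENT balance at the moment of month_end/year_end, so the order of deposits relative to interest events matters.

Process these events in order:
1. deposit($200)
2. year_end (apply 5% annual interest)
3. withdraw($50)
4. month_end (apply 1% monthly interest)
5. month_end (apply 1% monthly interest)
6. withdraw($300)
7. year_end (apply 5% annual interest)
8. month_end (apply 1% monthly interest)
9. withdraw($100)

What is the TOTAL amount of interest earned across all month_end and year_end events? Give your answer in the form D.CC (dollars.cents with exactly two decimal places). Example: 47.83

Answer: 276.74

Derivation:
After 1 (deposit($200)): balance=$2200.00 total_interest=$0.00
After 2 (year_end (apply 5% annual interest)): balance=$2310.00 total_interest=$110.00
After 3 (withdraw($50)): balance=$2260.00 total_interest=$110.00
After 4 (month_end (apply 1% monthly interest)): balance=$2282.60 total_interest=$132.60
After 5 (month_end (apply 1% monthly interest)): balance=$2305.42 total_interest=$155.42
After 6 (withdraw($300)): balance=$2005.42 total_interest=$155.42
After 7 (year_end (apply 5% annual interest)): balance=$2105.69 total_interest=$255.69
After 8 (month_end (apply 1% monthly interest)): balance=$2126.74 total_interest=$276.74
After 9 (withdraw($100)): balance=$2026.74 total_interest=$276.74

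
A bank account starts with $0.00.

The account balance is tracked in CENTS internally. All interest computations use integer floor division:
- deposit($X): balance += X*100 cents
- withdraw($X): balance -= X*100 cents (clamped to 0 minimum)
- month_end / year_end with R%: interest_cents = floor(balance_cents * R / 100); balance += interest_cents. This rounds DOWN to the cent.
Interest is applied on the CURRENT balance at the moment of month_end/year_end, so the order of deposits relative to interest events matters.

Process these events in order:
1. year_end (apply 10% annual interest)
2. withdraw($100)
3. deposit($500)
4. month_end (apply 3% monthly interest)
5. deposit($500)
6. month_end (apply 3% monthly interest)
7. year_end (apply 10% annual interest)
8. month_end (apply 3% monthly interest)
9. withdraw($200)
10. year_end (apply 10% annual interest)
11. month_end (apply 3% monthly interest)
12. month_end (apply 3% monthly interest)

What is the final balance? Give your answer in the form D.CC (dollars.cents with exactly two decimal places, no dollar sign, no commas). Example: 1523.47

Answer: 1148.86

Derivation:
After 1 (year_end (apply 10% annual interest)): balance=$0.00 total_interest=$0.00
After 2 (withdraw($100)): balance=$0.00 total_interest=$0.00
After 3 (deposit($500)): balance=$500.00 total_interest=$0.00
After 4 (month_end (apply 3% monthly interest)): balance=$515.00 total_interest=$15.00
After 5 (deposit($500)): balance=$1015.00 total_interest=$15.00
After 6 (month_end (apply 3% monthly interest)): balance=$1045.45 total_interest=$45.45
After 7 (year_end (apply 10% annual interest)): balance=$1149.99 total_interest=$149.99
After 8 (month_end (apply 3% monthly interest)): balance=$1184.48 total_interest=$184.48
After 9 (withdraw($200)): balance=$984.48 total_interest=$184.48
After 10 (year_end (apply 10% annual interest)): balance=$1082.92 total_interest=$282.92
After 11 (month_end (apply 3% monthly interest)): balance=$1115.40 total_interest=$315.40
After 12 (month_end (apply 3% monthly interest)): balance=$1148.86 total_interest=$348.86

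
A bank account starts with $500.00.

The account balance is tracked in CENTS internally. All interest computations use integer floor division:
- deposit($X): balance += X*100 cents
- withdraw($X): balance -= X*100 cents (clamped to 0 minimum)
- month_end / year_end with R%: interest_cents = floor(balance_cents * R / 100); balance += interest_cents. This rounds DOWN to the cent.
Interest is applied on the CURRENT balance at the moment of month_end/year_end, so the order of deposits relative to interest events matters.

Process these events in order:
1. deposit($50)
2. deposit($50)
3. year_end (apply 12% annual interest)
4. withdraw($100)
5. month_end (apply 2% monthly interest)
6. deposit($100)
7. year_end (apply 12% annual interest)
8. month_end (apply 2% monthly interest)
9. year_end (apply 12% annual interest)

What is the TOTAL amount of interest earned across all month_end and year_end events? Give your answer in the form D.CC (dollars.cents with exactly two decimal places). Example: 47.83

Answer: 274.44

Derivation:
After 1 (deposit($50)): balance=$550.00 total_interest=$0.00
After 2 (deposit($50)): balance=$600.00 total_interest=$0.00
After 3 (year_end (apply 12% annual interest)): balance=$672.00 total_interest=$72.00
After 4 (withdraw($100)): balance=$572.00 total_interest=$72.00
After 5 (month_end (apply 2% monthly interest)): balance=$583.44 total_interest=$83.44
After 6 (deposit($100)): balance=$683.44 total_interest=$83.44
After 7 (year_end (apply 12% annual interest)): balance=$765.45 total_interest=$165.45
After 8 (month_end (apply 2% monthly interest)): balance=$780.75 total_interest=$180.75
After 9 (year_end (apply 12% annual interest)): balance=$874.44 total_interest=$274.44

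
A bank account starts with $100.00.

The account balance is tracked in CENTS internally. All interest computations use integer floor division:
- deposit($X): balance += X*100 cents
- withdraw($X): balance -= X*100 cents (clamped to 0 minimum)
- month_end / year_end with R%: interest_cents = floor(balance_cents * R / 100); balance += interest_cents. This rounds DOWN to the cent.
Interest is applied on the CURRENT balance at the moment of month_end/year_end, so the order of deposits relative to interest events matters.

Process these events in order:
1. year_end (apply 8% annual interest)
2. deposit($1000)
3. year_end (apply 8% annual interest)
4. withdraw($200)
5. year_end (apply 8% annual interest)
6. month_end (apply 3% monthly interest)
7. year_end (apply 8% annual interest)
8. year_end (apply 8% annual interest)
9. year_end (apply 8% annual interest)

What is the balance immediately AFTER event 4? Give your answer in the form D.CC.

Answer: 996.64

Derivation:
After 1 (year_end (apply 8% annual interest)): balance=$108.00 total_interest=$8.00
After 2 (deposit($1000)): balance=$1108.00 total_interest=$8.00
After 3 (year_end (apply 8% annual interest)): balance=$1196.64 total_interest=$96.64
After 4 (withdraw($200)): balance=$996.64 total_interest=$96.64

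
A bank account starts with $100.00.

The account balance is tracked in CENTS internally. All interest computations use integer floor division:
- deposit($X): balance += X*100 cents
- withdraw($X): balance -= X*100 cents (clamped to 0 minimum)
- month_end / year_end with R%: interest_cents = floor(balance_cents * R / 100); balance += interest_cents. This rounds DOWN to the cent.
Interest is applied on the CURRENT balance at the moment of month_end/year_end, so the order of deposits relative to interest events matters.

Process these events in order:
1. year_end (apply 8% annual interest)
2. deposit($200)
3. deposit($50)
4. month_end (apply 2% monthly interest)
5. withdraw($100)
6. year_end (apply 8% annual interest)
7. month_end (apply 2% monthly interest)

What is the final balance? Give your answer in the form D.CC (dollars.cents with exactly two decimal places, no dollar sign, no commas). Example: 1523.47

After 1 (year_end (apply 8% annual interest)): balance=$108.00 total_interest=$8.00
After 2 (deposit($200)): balance=$308.00 total_interest=$8.00
After 3 (deposit($50)): balance=$358.00 total_interest=$8.00
After 4 (month_end (apply 2% monthly interest)): balance=$365.16 total_interest=$15.16
After 5 (withdraw($100)): balance=$265.16 total_interest=$15.16
After 6 (year_end (apply 8% annual interest)): balance=$286.37 total_interest=$36.37
After 7 (month_end (apply 2% monthly interest)): balance=$292.09 total_interest=$42.09

Answer: 292.09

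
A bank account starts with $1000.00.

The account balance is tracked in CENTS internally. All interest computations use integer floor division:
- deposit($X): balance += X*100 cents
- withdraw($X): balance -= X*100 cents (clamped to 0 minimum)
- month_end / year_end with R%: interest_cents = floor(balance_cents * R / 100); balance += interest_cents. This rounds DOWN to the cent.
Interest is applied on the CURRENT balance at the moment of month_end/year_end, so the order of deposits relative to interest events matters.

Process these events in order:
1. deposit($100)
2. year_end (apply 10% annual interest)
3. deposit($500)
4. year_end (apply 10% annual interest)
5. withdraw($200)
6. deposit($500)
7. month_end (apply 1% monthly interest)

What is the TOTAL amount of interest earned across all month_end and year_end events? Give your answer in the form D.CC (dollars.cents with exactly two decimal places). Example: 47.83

After 1 (deposit($100)): balance=$1100.00 total_interest=$0.00
After 2 (year_end (apply 10% annual interest)): balance=$1210.00 total_interest=$110.00
After 3 (deposit($500)): balance=$1710.00 total_interest=$110.00
After 4 (year_end (apply 10% annual interest)): balance=$1881.00 total_interest=$281.00
After 5 (withdraw($200)): balance=$1681.00 total_interest=$281.00
After 6 (deposit($500)): balance=$2181.00 total_interest=$281.00
After 7 (month_end (apply 1% monthly interest)): balance=$2202.81 total_interest=$302.81

Answer: 302.81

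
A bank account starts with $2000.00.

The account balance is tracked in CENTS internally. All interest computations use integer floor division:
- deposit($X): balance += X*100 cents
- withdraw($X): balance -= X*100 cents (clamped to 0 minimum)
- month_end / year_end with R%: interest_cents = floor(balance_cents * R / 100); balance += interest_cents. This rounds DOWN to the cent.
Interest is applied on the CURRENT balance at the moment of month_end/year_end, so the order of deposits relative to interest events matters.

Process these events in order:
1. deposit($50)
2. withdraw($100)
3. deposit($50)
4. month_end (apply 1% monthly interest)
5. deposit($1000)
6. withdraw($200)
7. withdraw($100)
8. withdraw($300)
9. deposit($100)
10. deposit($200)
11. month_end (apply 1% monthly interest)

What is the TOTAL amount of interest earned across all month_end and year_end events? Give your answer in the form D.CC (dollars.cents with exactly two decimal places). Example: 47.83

After 1 (deposit($50)): balance=$2050.00 total_interest=$0.00
After 2 (withdraw($100)): balance=$1950.00 total_interest=$0.00
After 3 (deposit($50)): balance=$2000.00 total_interest=$0.00
After 4 (month_end (apply 1% monthly interest)): balance=$2020.00 total_interest=$20.00
After 5 (deposit($1000)): balance=$3020.00 total_interest=$20.00
After 6 (withdraw($200)): balance=$2820.00 total_interest=$20.00
After 7 (withdraw($100)): balance=$2720.00 total_interest=$20.00
After 8 (withdraw($300)): balance=$2420.00 total_interest=$20.00
After 9 (deposit($100)): balance=$2520.00 total_interest=$20.00
After 10 (deposit($200)): balance=$2720.00 total_interest=$20.00
After 11 (month_end (apply 1% monthly interest)): balance=$2747.20 total_interest=$47.20

Answer: 47.20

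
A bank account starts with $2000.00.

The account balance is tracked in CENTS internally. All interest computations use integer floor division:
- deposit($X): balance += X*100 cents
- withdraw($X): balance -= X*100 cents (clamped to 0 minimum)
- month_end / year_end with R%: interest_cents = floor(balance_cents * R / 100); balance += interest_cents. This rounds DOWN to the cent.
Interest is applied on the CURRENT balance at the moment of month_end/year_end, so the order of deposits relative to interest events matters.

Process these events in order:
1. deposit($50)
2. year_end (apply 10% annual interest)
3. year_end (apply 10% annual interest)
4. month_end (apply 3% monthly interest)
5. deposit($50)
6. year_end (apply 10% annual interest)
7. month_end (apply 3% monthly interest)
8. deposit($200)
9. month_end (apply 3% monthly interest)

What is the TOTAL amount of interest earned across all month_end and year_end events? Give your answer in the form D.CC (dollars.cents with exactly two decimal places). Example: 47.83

After 1 (deposit($50)): balance=$2050.00 total_interest=$0.00
After 2 (year_end (apply 10% annual interest)): balance=$2255.00 total_interest=$205.00
After 3 (year_end (apply 10% annual interest)): balance=$2480.50 total_interest=$430.50
After 4 (month_end (apply 3% monthly interest)): balance=$2554.91 total_interest=$504.91
After 5 (deposit($50)): balance=$2604.91 total_interest=$504.91
After 6 (year_end (apply 10% annual interest)): balance=$2865.40 total_interest=$765.40
After 7 (month_end (apply 3% monthly interest)): balance=$2951.36 total_interest=$851.36
After 8 (deposit($200)): balance=$3151.36 total_interest=$851.36
After 9 (month_end (apply 3% monthly interest)): balance=$3245.90 total_interest=$945.90

Answer: 945.90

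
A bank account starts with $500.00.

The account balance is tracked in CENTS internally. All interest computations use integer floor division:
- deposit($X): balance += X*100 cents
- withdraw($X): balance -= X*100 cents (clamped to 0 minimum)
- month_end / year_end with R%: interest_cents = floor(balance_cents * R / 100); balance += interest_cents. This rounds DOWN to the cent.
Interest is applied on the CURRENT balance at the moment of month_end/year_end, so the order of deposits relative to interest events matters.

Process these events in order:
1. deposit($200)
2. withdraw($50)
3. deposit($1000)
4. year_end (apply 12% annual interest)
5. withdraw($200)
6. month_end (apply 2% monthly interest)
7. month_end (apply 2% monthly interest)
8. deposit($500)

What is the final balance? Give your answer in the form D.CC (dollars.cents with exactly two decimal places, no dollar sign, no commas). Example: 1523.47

After 1 (deposit($200)): balance=$700.00 total_interest=$0.00
After 2 (withdraw($50)): balance=$650.00 total_interest=$0.00
After 3 (deposit($1000)): balance=$1650.00 total_interest=$0.00
After 4 (year_end (apply 12% annual interest)): balance=$1848.00 total_interest=$198.00
After 5 (withdraw($200)): balance=$1648.00 total_interest=$198.00
After 6 (month_end (apply 2% monthly interest)): balance=$1680.96 total_interest=$230.96
After 7 (month_end (apply 2% monthly interest)): balance=$1714.57 total_interest=$264.57
After 8 (deposit($500)): balance=$2214.57 total_interest=$264.57

Answer: 2214.57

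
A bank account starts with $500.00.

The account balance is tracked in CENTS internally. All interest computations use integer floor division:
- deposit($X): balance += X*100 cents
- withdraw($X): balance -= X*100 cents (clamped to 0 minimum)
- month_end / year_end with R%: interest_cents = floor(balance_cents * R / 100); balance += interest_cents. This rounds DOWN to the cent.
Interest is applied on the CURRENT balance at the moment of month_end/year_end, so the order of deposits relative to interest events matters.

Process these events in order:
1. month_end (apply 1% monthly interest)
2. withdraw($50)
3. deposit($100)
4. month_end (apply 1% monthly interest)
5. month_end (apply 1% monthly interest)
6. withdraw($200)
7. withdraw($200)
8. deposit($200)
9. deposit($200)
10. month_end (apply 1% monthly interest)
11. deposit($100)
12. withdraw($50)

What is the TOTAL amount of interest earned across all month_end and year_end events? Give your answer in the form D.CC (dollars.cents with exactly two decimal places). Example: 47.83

Answer: 21.81

Derivation:
After 1 (month_end (apply 1% monthly interest)): balance=$505.00 total_interest=$5.00
After 2 (withdraw($50)): balance=$455.00 total_interest=$5.00
After 3 (deposit($100)): balance=$555.00 total_interest=$5.00
After 4 (month_end (apply 1% monthly interest)): balance=$560.55 total_interest=$10.55
After 5 (month_end (apply 1% monthly interest)): balance=$566.15 total_interest=$16.15
After 6 (withdraw($200)): balance=$366.15 total_interest=$16.15
After 7 (withdraw($200)): balance=$166.15 total_interest=$16.15
After 8 (deposit($200)): balance=$366.15 total_interest=$16.15
After 9 (deposit($200)): balance=$566.15 total_interest=$16.15
After 10 (month_end (apply 1% monthly interest)): balance=$571.81 total_interest=$21.81
After 11 (deposit($100)): balance=$671.81 total_interest=$21.81
After 12 (withdraw($50)): balance=$621.81 total_interest=$21.81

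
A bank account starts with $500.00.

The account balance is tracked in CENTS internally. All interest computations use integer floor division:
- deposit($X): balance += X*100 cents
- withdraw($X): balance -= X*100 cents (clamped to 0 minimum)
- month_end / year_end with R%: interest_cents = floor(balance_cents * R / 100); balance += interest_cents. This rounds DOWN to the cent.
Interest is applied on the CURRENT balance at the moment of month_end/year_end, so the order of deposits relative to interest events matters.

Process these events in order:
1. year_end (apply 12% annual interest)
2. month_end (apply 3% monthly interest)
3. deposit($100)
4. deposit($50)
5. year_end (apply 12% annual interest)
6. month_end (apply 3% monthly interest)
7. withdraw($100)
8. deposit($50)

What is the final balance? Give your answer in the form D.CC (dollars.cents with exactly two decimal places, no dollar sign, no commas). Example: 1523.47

After 1 (year_end (apply 12% annual interest)): balance=$560.00 total_interest=$60.00
After 2 (month_end (apply 3% monthly interest)): balance=$576.80 total_interest=$76.80
After 3 (deposit($100)): balance=$676.80 total_interest=$76.80
After 4 (deposit($50)): balance=$726.80 total_interest=$76.80
After 5 (year_end (apply 12% annual interest)): balance=$814.01 total_interest=$164.01
After 6 (month_end (apply 3% monthly interest)): balance=$838.43 total_interest=$188.43
After 7 (withdraw($100)): balance=$738.43 total_interest=$188.43
After 8 (deposit($50)): balance=$788.43 total_interest=$188.43

Answer: 788.43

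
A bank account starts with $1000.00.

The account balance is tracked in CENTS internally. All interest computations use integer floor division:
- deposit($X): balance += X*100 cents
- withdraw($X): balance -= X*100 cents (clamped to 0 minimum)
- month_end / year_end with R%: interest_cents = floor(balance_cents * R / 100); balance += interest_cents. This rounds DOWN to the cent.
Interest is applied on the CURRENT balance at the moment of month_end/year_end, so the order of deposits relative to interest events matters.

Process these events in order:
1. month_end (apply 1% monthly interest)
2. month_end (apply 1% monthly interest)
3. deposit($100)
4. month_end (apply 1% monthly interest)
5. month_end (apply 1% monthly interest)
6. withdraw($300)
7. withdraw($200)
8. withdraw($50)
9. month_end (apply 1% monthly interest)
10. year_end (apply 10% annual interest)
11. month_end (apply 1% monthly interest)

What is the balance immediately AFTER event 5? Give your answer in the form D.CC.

Answer: 1142.61

Derivation:
After 1 (month_end (apply 1% monthly interest)): balance=$1010.00 total_interest=$10.00
After 2 (month_end (apply 1% monthly interest)): balance=$1020.10 total_interest=$20.10
After 3 (deposit($100)): balance=$1120.10 total_interest=$20.10
After 4 (month_end (apply 1% monthly interest)): balance=$1131.30 total_interest=$31.30
After 5 (month_end (apply 1% monthly interest)): balance=$1142.61 total_interest=$42.61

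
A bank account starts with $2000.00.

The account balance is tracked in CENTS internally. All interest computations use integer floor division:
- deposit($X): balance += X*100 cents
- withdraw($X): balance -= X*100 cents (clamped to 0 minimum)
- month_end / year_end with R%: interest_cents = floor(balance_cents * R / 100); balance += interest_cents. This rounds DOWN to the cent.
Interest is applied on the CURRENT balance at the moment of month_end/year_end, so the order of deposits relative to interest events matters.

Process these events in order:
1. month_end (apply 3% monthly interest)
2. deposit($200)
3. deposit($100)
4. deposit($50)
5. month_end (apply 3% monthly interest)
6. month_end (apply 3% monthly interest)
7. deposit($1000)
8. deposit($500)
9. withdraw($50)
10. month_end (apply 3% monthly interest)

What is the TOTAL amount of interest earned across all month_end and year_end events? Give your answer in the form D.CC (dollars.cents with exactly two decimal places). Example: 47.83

Answer: 326.96

Derivation:
After 1 (month_end (apply 3% monthly interest)): balance=$2060.00 total_interest=$60.00
After 2 (deposit($200)): balance=$2260.00 total_interest=$60.00
After 3 (deposit($100)): balance=$2360.00 total_interest=$60.00
After 4 (deposit($50)): balance=$2410.00 total_interest=$60.00
After 5 (month_end (apply 3% monthly interest)): balance=$2482.30 total_interest=$132.30
After 6 (month_end (apply 3% monthly interest)): balance=$2556.76 total_interest=$206.76
After 7 (deposit($1000)): balance=$3556.76 total_interest=$206.76
After 8 (deposit($500)): balance=$4056.76 total_interest=$206.76
After 9 (withdraw($50)): balance=$4006.76 total_interest=$206.76
After 10 (month_end (apply 3% monthly interest)): balance=$4126.96 total_interest=$326.96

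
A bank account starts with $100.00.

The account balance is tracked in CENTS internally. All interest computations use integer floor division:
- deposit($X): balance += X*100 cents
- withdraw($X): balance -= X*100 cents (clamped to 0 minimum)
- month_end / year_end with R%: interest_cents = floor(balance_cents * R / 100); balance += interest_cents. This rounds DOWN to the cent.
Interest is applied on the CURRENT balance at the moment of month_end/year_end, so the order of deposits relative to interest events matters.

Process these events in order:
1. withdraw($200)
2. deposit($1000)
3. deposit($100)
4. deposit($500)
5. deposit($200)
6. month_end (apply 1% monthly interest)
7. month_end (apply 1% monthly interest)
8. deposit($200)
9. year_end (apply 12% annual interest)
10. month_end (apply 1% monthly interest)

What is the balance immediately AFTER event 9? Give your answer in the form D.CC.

Answer: 2280.52

Derivation:
After 1 (withdraw($200)): balance=$0.00 total_interest=$0.00
After 2 (deposit($1000)): balance=$1000.00 total_interest=$0.00
After 3 (deposit($100)): balance=$1100.00 total_interest=$0.00
After 4 (deposit($500)): balance=$1600.00 total_interest=$0.00
After 5 (deposit($200)): balance=$1800.00 total_interest=$0.00
After 6 (month_end (apply 1% monthly interest)): balance=$1818.00 total_interest=$18.00
After 7 (month_end (apply 1% monthly interest)): balance=$1836.18 total_interest=$36.18
After 8 (deposit($200)): balance=$2036.18 total_interest=$36.18
After 9 (year_end (apply 12% annual interest)): balance=$2280.52 total_interest=$280.52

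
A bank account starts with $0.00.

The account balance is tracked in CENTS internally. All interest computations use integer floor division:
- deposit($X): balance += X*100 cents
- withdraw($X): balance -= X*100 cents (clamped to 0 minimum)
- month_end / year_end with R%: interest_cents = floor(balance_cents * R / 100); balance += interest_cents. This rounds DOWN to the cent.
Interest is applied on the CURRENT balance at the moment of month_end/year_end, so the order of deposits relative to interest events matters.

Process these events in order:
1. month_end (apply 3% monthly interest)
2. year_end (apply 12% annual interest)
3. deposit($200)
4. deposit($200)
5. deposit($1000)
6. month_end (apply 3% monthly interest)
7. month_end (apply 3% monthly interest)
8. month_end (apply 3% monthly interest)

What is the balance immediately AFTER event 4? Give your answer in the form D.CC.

After 1 (month_end (apply 3% monthly interest)): balance=$0.00 total_interest=$0.00
After 2 (year_end (apply 12% annual interest)): balance=$0.00 total_interest=$0.00
After 3 (deposit($200)): balance=$200.00 total_interest=$0.00
After 4 (deposit($200)): balance=$400.00 total_interest=$0.00

Answer: 400.00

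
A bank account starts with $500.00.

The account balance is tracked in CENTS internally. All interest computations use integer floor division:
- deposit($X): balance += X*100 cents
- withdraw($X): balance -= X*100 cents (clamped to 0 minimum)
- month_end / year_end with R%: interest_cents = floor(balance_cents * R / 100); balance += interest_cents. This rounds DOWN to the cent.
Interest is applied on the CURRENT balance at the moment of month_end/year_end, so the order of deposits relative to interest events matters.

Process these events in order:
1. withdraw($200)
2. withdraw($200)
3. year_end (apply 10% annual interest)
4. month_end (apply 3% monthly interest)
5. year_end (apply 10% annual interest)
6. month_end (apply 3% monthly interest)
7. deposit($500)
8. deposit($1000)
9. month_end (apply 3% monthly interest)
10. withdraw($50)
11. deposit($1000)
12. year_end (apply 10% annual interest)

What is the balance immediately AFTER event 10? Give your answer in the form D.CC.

Answer: 1627.21

Derivation:
After 1 (withdraw($200)): balance=$300.00 total_interest=$0.00
After 2 (withdraw($200)): balance=$100.00 total_interest=$0.00
After 3 (year_end (apply 10% annual interest)): balance=$110.00 total_interest=$10.00
After 4 (month_end (apply 3% monthly interest)): balance=$113.30 total_interest=$13.30
After 5 (year_end (apply 10% annual interest)): balance=$124.63 total_interest=$24.63
After 6 (month_end (apply 3% monthly interest)): balance=$128.36 total_interest=$28.36
After 7 (deposit($500)): balance=$628.36 total_interest=$28.36
After 8 (deposit($1000)): balance=$1628.36 total_interest=$28.36
After 9 (month_end (apply 3% monthly interest)): balance=$1677.21 total_interest=$77.21
After 10 (withdraw($50)): balance=$1627.21 total_interest=$77.21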